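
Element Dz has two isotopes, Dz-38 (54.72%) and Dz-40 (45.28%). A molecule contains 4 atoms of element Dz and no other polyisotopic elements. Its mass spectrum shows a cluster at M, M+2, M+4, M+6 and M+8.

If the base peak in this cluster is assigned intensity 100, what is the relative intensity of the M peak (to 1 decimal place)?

24.3

Term probabilities: M 0.0897, M+2 0.2968, M+4 0.3683, M+6 0.2032, M+8 0.0420. Base peak = M+4.
P(M+4) = C(4,2) × 0.5472^2 × 0.4528^2 = 6 × 0.29942784 × 0.20502784 = 0.368346 (base)
P(M) = C(4,0) × 0.5472^4 × 0.4528^0 = 1 × 0.08965703 × 1.0000 = 0.089657
Relative intensity = 0.089657 / 0.368346 × 100 = 24.3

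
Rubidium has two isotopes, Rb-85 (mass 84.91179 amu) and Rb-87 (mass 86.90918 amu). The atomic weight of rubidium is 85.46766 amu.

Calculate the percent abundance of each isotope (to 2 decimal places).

Rb-85: 72.17%, Rb-87: 27.83%

Writing the weighted mean with unknown fraction x of Rb-85:
84.91179·x + 86.90918·(1 − x) = 85.46766
(84.91179 − 86.90918)·x = 85.46766 − 86.90918
x = -1.44152 / -1.99739 = 0.72170 → 72.17% Rb-85, 27.83% Rb-87.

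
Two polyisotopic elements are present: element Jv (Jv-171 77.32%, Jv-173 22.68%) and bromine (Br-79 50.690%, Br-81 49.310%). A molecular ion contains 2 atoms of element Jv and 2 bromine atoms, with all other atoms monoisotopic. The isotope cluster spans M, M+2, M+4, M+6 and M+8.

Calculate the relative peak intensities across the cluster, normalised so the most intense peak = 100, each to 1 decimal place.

Element Jv pattern (n=2): 0.59783824 : 0.35072352 : 0.05143824
Bromine pattern (n=2): 0.25694761 : 0.49990478 : 0.24314761
Convolve the two distributions (both contribute in 2-u steps):
  M: 0.59783824×0.25694761 = 0.153613
  M+2: 0.59783824×0.49990478 + 0.35072352×0.25694761 = 0.388980
  M+4: 0.59783824×0.24314761 + 0.35072352×0.49990478 + 0.05143824×0.25694761 = 0.333908
  M+6: 0.35072352×0.24314761 + 0.05143824×0.49990478 = 0.110992
  M+8: 0.05143824×0.24314761 = 0.012507
Scale to base peak (0.388980) = 100: 39.5 : 100.0 : 85.8 : 28.5 : 3.2

39.5 : 100.0 : 85.8 : 28.5 : 3.2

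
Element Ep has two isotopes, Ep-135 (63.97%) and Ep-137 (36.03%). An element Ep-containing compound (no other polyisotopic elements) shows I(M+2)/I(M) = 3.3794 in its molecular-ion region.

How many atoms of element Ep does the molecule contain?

The M+2/M ratio from n Ep atoms is n · q/p = n · 0.3603/0.6397.
n = 3.3794 × 0.6397/0.3603 = 6.00 ≈ 6

6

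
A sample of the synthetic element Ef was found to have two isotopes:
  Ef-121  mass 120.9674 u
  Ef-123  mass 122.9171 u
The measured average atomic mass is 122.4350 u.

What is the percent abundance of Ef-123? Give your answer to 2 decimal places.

75.27%

Let x be the fractional abundance of Ef-121; then Ef-123 has abundance 1 − x.
120.9674·x + 122.9171·(1 − x) = 122.4350
(120.9674 − 122.9171)·x = 122.4350 − 122.9171
x = -0.4821 / -1.9497 = 0.24727 → 24.73% Ef-121, 75.27% Ef-123.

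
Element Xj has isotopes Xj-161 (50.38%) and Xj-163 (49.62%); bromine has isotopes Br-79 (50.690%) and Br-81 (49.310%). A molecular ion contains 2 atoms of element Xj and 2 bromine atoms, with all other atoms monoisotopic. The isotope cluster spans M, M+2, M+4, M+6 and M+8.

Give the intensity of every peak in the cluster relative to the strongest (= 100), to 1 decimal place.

17.4 : 68.1 : 100.0 : 65.3 : 16.0

Element Xj pattern (n=2): 0.25381444 : 0.49997112 : 0.24621444
Bromine pattern (n=2): 0.25694761 : 0.49990478 : 0.24314761
Convolve the two distributions (both contribute in 2-u steps):
  M: 0.25381444×0.25694761 = 0.065217
  M+2: 0.25381444×0.49990478 + 0.49997112×0.25694761 = 0.255349
  M+4: 0.25381444×0.24314761 + 0.49997112×0.49990478 + 0.24621444×0.25694761 = 0.374917
  M+6: 0.49997112×0.24314761 + 0.24621444×0.49990478 = 0.244651
  M+8: 0.24621444×0.24314761 = 0.059866
Scale to base peak (0.374917) = 100: 17.4 : 68.1 : 100.0 : 65.3 : 16.0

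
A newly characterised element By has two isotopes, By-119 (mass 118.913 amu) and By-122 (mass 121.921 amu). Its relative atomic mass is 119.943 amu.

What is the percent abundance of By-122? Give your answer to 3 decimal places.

34.242%

With x = fraction of By-119 (so By-122 is 1 − x):
118.913·x + 121.921·(1 − x) = 119.943
(118.913 − 121.921)·x = 119.943 − 121.921
x = -1.978 / -3.008 = 0.65758 → 65.758% By-119, 34.242% By-122.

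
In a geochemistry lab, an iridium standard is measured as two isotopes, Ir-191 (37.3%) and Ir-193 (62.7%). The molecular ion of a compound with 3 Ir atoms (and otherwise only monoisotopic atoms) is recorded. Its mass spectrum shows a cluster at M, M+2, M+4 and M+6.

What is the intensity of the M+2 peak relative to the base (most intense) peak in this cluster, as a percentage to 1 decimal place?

59.5%

(0.373 + 0.627)^3 gives M 0.0519, M+2 0.2617, M+4 0.4399, M+6 0.2465; the largest is M+4.
P(M+4) = C(3,2) × 0.373^1 × 0.627^2 = 3 × 0.3730 × 0.393129 = 0.439911 (base)
P(M+2) = C(3,1) × 0.373^2 × 0.627^1 = 3 × 0.139129 × 0.6270 = 0.261702
Relative intensity = 0.261702 / 0.439911 × 100 = 59.5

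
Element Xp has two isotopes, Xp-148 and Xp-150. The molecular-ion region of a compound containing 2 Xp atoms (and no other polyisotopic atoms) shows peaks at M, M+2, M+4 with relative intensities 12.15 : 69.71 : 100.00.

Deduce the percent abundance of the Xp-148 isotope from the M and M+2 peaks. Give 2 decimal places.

Write p for the Xp-148 fraction. I(M+2)/I(M) = [C(2,1)·p^1·(1−p)] / p^2 = 2·(1−p)/p = 69.71/12.15 = 5.7374
(1−p)/p = 5.7374/2 = 2.8687  ⇒  p = 1/(1 + 2.8687) = 0.2585
Xp-148: 25.85%, Xp-150: 74.15%.

25.85%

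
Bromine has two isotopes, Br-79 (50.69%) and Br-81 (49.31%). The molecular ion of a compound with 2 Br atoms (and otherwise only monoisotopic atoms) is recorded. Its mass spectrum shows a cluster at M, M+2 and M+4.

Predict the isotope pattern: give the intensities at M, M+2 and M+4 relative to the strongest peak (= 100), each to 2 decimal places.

Expanding (0.5069 + 0.4931)^2:
P(M) = 0.5069^2 = 0.256948
P(M+2) = 2 × 0.5069^1 × 0.4931^1 = 0.499905
P(M+4) = 0.4931^2 = 0.243148
The M+2 peak is largest (0.499905); scaling to 100 gives 51.40 : 100.00 : 48.64.

51.40 : 100.00 : 48.64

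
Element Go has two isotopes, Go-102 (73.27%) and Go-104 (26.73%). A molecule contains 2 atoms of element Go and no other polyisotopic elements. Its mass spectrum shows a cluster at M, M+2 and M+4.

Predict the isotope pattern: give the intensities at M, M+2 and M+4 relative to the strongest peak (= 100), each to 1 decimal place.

100.0 : 73.0 : 13.3

Each Go atom is independently Go-102 (p = 0.7327) or Go-104 (q = 0.2673); the cluster is the binomial expansion (p + q)^2.
P(M) = 0.7327^2 = 0.536849
P(M+2) = 2 × 0.7327^1 × 0.2673^1 = 0.391701
P(M+4) = 0.2673^2 = 0.071449
The M peak is largest (0.536849); scaling to 100 gives 100.0 : 73.0 : 13.3.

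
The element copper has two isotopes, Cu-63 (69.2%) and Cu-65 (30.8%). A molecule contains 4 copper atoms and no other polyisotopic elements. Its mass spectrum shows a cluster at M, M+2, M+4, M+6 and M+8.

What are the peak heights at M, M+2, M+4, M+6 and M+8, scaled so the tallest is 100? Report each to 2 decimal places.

56.17 : 100.00 : 66.76 : 19.81 : 2.20

The 4 Cu atoms are independent, so intensities follow the terms of (0.692 + 0.308)^4.
P(M) = 0.692^4 = 0.229311
P(M+2) = 4 × 0.692^3 × 0.308^1 = 0.408253
P(M+4) = 6 × 0.692^2 × 0.308^2 = 0.272562
P(M+6) = 4 × 0.692^1 × 0.308^3 = 0.080876
P(M+8) = 0.308^4 = 0.008999
The M+2 peak is largest (0.408253); scaling to 100 gives 56.17 : 100.00 : 66.76 : 19.81 : 2.20.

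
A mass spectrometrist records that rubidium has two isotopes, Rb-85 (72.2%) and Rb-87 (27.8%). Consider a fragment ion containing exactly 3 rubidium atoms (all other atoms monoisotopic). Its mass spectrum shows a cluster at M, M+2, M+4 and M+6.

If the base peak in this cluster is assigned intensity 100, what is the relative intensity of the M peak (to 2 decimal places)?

Binomial terms of (0.722 + 0.278)^3: M 0.3764, M+2 0.4348, M+4 0.1674, M+6 0.0215 → M+2 is the base peak.
P(M+2) = C(3,1) × 0.722^2 × 0.278^1 = 3 × 0.521284 × 0.2780 = 0.434751 (base)
P(M) = C(3,0) × 0.722^3 × 0.278^0 = 1 × 0.37636705 × 1.0000 = 0.376367
Relative intensity = 0.376367 / 0.434751 × 100 = 86.57

86.57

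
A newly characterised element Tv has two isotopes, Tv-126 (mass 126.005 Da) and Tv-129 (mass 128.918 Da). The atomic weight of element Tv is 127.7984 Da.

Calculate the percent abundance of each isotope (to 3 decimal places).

Writing the weighted mean with unknown fraction x of Tv-126:
126.005·x + 128.918·(1 − x) = 127.7984
(126.005 − 128.918)·x = 127.7984 − 128.918
x = -1.1196 / -2.913 = 0.38435 → 38.435% Tv-126, 61.565% Tv-129.

Tv-126: 38.435%, Tv-129: 61.565%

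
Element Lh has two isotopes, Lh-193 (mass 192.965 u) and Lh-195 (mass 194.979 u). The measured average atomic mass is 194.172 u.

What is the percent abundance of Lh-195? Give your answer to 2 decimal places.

59.93%

Let x be the fractional abundance of Lh-193; then Lh-195 has abundance 1 − x.
192.965·x + 194.979·(1 − x) = 194.172
(192.965 − 194.979)·x = 194.172 − 194.979
x = -0.807 / -2.014 = 0.40070 → 40.07% Lh-193, 59.93% Lh-195.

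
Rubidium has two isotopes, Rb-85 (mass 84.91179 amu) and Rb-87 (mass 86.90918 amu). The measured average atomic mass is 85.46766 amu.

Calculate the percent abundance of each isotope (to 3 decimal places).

Writing the weighted mean with unknown fraction x of Rb-85:
84.91179·x + 86.90918·(1 − x) = 85.46766
(84.91179 − 86.90918)·x = 85.46766 − 86.90918
x = -1.44152 / -1.99739 = 0.72170 → 72.170% Rb-85, 27.830% Rb-87.

Rb-85: 72.170%, Rb-87: 27.830%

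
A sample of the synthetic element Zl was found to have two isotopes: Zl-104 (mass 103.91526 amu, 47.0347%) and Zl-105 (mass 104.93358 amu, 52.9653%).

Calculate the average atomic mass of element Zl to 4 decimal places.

104.4546 amu

Ar = Σ fᵢ·mᵢ = 0.470347 × 103.91526 + 0.529653 × 104.93358
= 48.876231 + 55.578385 = 104.454616 amu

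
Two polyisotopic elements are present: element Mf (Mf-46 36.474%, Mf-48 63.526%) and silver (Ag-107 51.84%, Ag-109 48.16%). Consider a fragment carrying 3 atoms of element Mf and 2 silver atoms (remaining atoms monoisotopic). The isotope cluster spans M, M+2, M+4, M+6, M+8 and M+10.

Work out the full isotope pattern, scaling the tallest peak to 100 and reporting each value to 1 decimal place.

Element Mf pattern (n=3): 0.04852328 : 0.25353595 : 0.44157824 : 0.25636252
Silver pattern (n=2): 0.26873856 : 0.49932288 : 0.23193856
Convolve the two distributions (both contribute in 2-u steps):
  M: 0.04852328×0.26873856 = 0.013040
  M+2: 0.04852328×0.49932288 + 0.25353595×0.26873856 = 0.092364
  M+4: 0.04852328×0.23193856 + 0.25353595×0.49932288 + 0.44157824×0.26873856 = 0.256520
  M+6: 0.25353595×0.23193856 + 0.44157824×0.49932288 + 0.25636252×0.26873856 = 0.348189
  M+8: 0.44157824×0.23193856 + 0.25636252×0.49932288 = 0.230427
  M+10: 0.25636252×0.23193856 = 0.059460
Scale to base peak (0.348189) = 100: 3.7 : 26.5 : 73.7 : 100.0 : 66.2 : 17.1

3.7 : 26.5 : 73.7 : 100.0 : 66.2 : 17.1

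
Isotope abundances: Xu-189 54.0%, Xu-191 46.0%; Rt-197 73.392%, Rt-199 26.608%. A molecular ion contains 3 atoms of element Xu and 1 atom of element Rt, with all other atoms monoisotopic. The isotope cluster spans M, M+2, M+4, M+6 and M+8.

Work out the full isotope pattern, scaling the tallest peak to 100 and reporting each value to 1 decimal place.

Element Xu pattern (n=3): 0.157464 : 0.402408 : 0.342792 : 0.097336
Element Rt pattern (n=1): 0.73392 : 0.26608
Convolve the two distributions (both contribute in 2-u steps):
  M: 0.157464×0.73392 = 0.115566
  M+2: 0.157464×0.26608 + 0.402408×0.73392 = 0.337233
  M+4: 0.402408×0.26608 + 0.342792×0.73392 = 0.358655
  M+6: 0.342792×0.26608 + 0.097336×0.73392 = 0.162647
  M+8: 0.097336×0.26608 = 0.025899
Scale to base peak (0.358655) = 100: 32.2 : 94.0 : 100.0 : 45.3 : 7.2

32.2 : 94.0 : 100.0 : 45.3 : 7.2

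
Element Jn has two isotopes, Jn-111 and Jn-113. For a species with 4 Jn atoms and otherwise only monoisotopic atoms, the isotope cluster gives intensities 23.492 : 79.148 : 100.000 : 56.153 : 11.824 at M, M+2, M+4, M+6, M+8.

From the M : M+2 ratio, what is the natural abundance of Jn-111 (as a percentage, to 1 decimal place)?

54.3%

Write p for the Jn-111 fraction. I(M+2)/I(M) = [C(4,1)·p^3·(1−p)] / p^4 = 4·(1−p)/p = 79.148/23.492 = 3.3691
(1−p)/p = 3.3691/4 = 0.8423  ⇒  p = 1/(1 + 0.8423) = 0.5428
Jn-111: 54.3%, Jn-113: 45.7%.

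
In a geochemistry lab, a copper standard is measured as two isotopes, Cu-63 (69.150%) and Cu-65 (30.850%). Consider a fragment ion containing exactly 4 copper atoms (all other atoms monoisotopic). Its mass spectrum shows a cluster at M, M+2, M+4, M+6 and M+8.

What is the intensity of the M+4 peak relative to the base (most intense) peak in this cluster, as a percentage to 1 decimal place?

(0.69150 + 0.30850)^4 gives M 0.2286, M+2 0.4080, M+4 0.2731, M+6 0.0812, M+8 0.0091; the largest is M+2.
P(M+2) = C(4,1) × 0.69150^3 × 0.30850^1 = 4 × 0.33065611 × 0.3085 = 0.408030 (base)
P(M+4) = C(4,2) × 0.69150^2 × 0.30850^2 = 6 × 0.47817225 × 0.09517225 = 0.273052
Relative intensity = 0.273052 / 0.408030 × 100 = 66.9

66.9%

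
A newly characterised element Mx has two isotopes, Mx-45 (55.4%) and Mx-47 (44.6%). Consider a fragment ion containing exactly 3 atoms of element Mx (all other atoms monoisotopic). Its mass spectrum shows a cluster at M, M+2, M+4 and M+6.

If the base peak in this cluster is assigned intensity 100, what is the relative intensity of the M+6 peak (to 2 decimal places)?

Binomial terms of (0.554 + 0.446)^3: M 0.1700, M+2 0.4107, M+4 0.3306, M+6 0.0887 → M+2 is the base peak.
P(M+2) = C(3,1) × 0.554^2 × 0.446^1 = 3 × 0.306916 × 0.4460 = 0.410654 (base)
P(M+6) = C(3,3) × 0.554^0 × 0.446^3 = 1 × 1.0000 × 0.08871654 = 0.088717
Relative intensity = 0.088717 / 0.410654 × 100 = 21.60

21.60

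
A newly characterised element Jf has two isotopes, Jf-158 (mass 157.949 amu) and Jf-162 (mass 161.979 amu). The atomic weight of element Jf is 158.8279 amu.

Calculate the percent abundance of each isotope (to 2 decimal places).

Let x be the fractional abundance of Jf-158; then Jf-162 has abundance 1 − x.
157.949·x + 161.979·(1 − x) = 158.8279
(157.949 − 161.979)·x = 158.8279 − 161.979
x = -3.1511 / -4.030 = 0.78191 → 78.19% Jf-158, 21.81% Jf-162.

Jf-158: 78.19%, Jf-162: 21.81%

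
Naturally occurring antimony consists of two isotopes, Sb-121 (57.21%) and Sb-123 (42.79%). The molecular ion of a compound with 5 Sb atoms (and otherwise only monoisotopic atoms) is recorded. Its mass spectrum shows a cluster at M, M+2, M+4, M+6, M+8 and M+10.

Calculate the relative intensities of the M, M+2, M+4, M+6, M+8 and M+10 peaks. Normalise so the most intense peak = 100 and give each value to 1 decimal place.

17.9 : 66.8 : 100.0 : 74.8 : 28.0 : 4.2

The 5 Sb atoms are independent, so intensities follow the terms of (0.5721 + 0.4279)^5.
P(M) = 0.5721^5 = 0.061286
P(M+2) = 5 × 0.5721^4 × 0.4279^1 = 0.229192
P(M+4) = 10 × 0.5721^3 × 0.4279^2 = 0.342847
P(M+6) = 10 × 0.5721^2 × 0.4279^3 = 0.256431
P(M+8) = 5 × 0.5721^1 × 0.4279^4 = 0.095898
P(M+10) = 0.4279^5 = 0.014345
The M+4 peak is largest (0.342847); scaling to 100 gives 17.9 : 66.8 : 100.0 : 74.8 : 28.0 : 4.2.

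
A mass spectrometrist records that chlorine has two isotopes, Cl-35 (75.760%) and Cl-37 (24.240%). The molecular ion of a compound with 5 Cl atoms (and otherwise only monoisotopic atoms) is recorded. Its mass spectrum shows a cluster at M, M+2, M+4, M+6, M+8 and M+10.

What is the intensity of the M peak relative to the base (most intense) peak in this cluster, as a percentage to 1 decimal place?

Term probabilities: M 0.2496, M+2 0.3993, M+4 0.2555, M+6 0.0817, M+8 0.0131, M+10 0.0008. Base peak = M+2.
P(M+2) = C(5,1) × 0.75760^4 × 0.24240^1 = 5 × 0.32942751 × 0.2424 = 0.399266 (base)
P(M) = C(5,0) × 0.75760^5 × 0.24240^0 = 1 × 0.24957428 × 1.0000 = 0.249574
Relative intensity = 0.249574 / 0.399266 × 100 = 62.5

62.5%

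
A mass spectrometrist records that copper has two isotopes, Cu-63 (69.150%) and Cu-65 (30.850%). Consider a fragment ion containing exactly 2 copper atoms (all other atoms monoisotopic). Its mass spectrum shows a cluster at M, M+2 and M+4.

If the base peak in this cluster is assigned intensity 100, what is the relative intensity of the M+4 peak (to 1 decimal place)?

(0.69150 + 0.30850)^2 gives M 0.4782, M+2 0.4267, M+4 0.0952; the largest is M.
P(M) = C(2,0) × 0.69150^2 × 0.30850^0 = 1 × 0.47817225 × 1.0000 = 0.478172 (base)
P(M+4) = C(2,2) × 0.69150^0 × 0.30850^2 = 1 × 1.0000 × 0.09517225 = 0.095172
Relative intensity = 0.095172 / 0.478172 × 100 = 19.9

19.9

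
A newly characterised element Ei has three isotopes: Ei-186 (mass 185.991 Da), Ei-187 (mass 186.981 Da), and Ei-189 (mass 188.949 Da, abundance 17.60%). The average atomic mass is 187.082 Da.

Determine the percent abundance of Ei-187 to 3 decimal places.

The remaining 82.40% is split between Ei-186 (fraction x) and Ei-187 (fraction 0.8240 − x).
Substituting: 185.991x + 186.981(0.8240 − x) = 153.826976
(185.991 − 186.981)x = -0.245368  ⇒  x = 0.24785, y = 0.57615
Ei-186: 24.785%, Ei-187: 57.615%.

57.615%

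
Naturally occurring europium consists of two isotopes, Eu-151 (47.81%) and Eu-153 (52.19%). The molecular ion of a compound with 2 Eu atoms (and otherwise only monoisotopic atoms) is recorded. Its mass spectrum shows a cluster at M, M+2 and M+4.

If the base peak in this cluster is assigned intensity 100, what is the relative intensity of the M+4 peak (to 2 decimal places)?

Binomial terms of (0.4781 + 0.5219)^2: M 0.2286, M+2 0.4990, M+4 0.2724 → M+2 is the base peak.
P(M+2) = C(2,1) × 0.4781^1 × 0.5219^1 = 2 × 0.4781 × 0.5219 = 0.499041 (base)
P(M+4) = C(2,2) × 0.4781^0 × 0.5219^2 = 1 × 1.0000 × 0.27237961 = 0.272380
Relative intensity = 0.272380 / 0.499041 × 100 = 54.58

54.58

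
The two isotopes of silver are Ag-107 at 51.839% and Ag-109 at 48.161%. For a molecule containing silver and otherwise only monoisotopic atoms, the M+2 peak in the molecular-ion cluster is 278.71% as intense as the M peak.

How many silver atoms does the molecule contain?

The M+2/M ratio from n Ag atoms is n · q/p = n · 0.48161/0.51839.
n = 2.7871 × 0.51839/0.48161 = 3.00 ≈ 3

3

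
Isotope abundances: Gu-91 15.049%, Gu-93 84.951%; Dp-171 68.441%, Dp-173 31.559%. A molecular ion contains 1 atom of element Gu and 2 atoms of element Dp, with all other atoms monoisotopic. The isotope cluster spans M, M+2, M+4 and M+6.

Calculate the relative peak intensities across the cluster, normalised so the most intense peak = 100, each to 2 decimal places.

Element Gu pattern (n=1): 0.15049 : 0.84951
Element Dp pattern (n=2): 0.46841705 : 0.4319859 : 0.09959705
Convolve the two distributions (both contribute in 2-u steps):
  M: 0.15049×0.46841705 = 0.070492
  M+2: 0.15049×0.4319859 + 0.84951×0.46841705 = 0.462935
  M+4: 0.15049×0.09959705 + 0.84951×0.4319859 = 0.381965
  M+6: 0.84951×0.09959705 = 0.084609
Scale to base peak (0.462935) = 100: 15.23 : 100.00 : 82.51 : 18.28

15.23 : 100.00 : 82.51 : 18.28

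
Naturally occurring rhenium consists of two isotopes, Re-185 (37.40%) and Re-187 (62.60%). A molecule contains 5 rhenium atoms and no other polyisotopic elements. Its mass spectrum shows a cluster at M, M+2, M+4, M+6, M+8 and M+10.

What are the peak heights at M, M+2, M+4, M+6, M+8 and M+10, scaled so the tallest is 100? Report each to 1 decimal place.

Each Re atom is independently Re-185 (p = 0.3740) or Re-187 (q = 0.6260); the cluster is the binomial expansion (p + q)^5.
P(M) = 0.3740^5 = 0.007317
P(M+2) = 5 × 0.3740^4 × 0.6260^1 = 0.061239
P(M+4) = 10 × 0.3740^3 × 0.6260^2 = 0.205005
P(M+6) = 10 × 0.3740^2 × 0.6260^3 = 0.343136
P(M+8) = 5 × 0.3740^1 × 0.6260^4 = 0.287170
P(M+10) = 0.6260^5 = 0.096133
The M+6 peak is largest (0.343136); scaling to 100 gives 2.1 : 17.8 : 59.7 : 100.0 : 83.7 : 28.0.

2.1 : 17.8 : 59.7 : 100.0 : 83.7 : 28.0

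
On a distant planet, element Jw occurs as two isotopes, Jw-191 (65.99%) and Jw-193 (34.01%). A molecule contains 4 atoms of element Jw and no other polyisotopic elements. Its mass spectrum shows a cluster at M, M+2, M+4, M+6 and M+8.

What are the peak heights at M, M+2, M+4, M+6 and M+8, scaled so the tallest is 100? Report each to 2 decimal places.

48.51 : 100.00 : 77.31 : 26.56 : 3.42

Each Jw atom is independently Jw-191 (p = 0.6599) or Jw-193 (q = 0.3401); the cluster is the binomial expansion (p + q)^4.
P(M) = 0.6599^4 = 0.189632
P(M+2) = 4 × 0.6599^3 × 0.3401^1 = 0.390932
P(M+4) = 6 × 0.6599^2 × 0.3401^2 = 0.302218
P(M+6) = 4 × 0.6599^1 × 0.3401^3 = 0.103838
P(M+8) = 0.3401^4 = 0.013379
The M+2 peak is largest (0.390932); scaling to 100 gives 48.51 : 100.00 : 77.31 : 26.56 : 3.42.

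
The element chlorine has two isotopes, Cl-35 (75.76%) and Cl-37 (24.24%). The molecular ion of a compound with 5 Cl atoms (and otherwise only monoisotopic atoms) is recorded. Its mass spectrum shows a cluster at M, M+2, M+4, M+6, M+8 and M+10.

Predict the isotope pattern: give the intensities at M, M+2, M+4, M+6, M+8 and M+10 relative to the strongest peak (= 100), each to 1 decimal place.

62.5 : 100.0 : 64.0 : 20.5 : 3.3 : 0.2

The 5 Cl atoms are independent, so intensities follow the terms of (0.7576 + 0.2424)^5.
P(M) = 0.7576^5 = 0.249574
P(M+2) = 5 × 0.7576^4 × 0.2424^1 = 0.399266
P(M+4) = 10 × 0.7576^3 × 0.2424^2 = 0.255497
P(M+6) = 10 × 0.7576^2 × 0.2424^3 = 0.081748
P(M+8) = 5 × 0.7576^1 × 0.2424^4 = 0.013078
P(M+10) = 0.2424^5 = 0.000837
The M+2 peak is largest (0.399266); scaling to 100 gives 62.5 : 100.0 : 64.0 : 20.5 : 3.3 : 0.2.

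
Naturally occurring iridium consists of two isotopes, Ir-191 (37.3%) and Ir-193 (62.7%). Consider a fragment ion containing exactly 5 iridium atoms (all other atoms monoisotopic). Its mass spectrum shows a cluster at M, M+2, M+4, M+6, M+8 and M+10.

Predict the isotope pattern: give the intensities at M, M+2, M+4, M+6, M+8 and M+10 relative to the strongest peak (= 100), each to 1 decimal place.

2.1 : 17.7 : 59.5 : 100.0 : 84.0 : 28.3

Each Ir atom is independently Ir-191 (p = 0.373) or Ir-193 (q = 0.627); the cluster is the binomial expansion (p + q)^5.
P(M) = 0.373^5 = 0.007220
P(M+2) = 5 × 0.373^4 × 0.627^1 = 0.060684
P(M+4) = 10 × 0.373^3 × 0.627^2 = 0.204015
P(M+6) = 10 × 0.373^2 × 0.627^3 = 0.342942
P(M+8) = 5 × 0.373^1 × 0.627^4 = 0.288237
P(M+10) = 0.627^5 = 0.096903
The M+6 peak is largest (0.342942); scaling to 100 gives 2.1 : 17.7 : 59.5 : 100.0 : 84.0 : 28.3.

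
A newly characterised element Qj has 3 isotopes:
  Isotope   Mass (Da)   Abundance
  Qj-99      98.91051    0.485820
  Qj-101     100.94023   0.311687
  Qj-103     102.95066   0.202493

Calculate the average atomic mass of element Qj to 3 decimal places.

100.361 Da

The abundance-weighted mean is 0.485820 × 98.91051 + 0.311687 × 100.94023 + 0.202493 × 102.95066
= 48.052704 + 31.461757 + 20.846788 = 100.361249 Da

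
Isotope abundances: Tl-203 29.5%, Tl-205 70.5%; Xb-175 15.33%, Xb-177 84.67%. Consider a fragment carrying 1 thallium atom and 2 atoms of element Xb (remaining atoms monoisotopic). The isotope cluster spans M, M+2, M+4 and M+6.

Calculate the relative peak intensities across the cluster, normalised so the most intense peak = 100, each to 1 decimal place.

Thallium pattern (n=1): 0.2950 : 0.7050
Element Xb pattern (n=2): 0.02350089 : 0.25959822 : 0.71690089
Convolve the two distributions (both contribute in 2-u steps):
  M: 0.2950×0.02350089 = 0.006933
  M+2: 0.2950×0.25959822 + 0.7050×0.02350089 = 0.093150
  M+4: 0.2950×0.71690089 + 0.7050×0.25959822 = 0.394503
  M+6: 0.7050×0.71690089 = 0.505415
Scale to base peak (0.505415) = 100: 1.4 : 18.4 : 78.1 : 100.0

1.4 : 18.4 : 78.1 : 100.0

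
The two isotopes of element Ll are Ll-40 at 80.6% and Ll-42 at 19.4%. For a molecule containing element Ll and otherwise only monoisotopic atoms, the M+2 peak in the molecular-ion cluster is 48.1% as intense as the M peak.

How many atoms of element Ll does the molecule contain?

The M+2/M ratio from n Ll atoms is n · q/p = n · 0.194/0.806.
n = 0.481 × 0.806/0.194 = 2.00 ≈ 2

2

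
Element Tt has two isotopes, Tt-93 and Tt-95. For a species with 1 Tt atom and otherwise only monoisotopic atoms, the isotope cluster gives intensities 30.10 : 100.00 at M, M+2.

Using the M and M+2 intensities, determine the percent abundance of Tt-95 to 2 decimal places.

Let p = fractional abundance of Tt-93. I(M+2)/I(M) = [C(1,1)·p^0·(1−p)] / p^1 = 1·(1−p)/p = 100.00/30.10 = 3.3223
(1−p)/p = 3.3223/1 = 3.3223  ⇒  p = 1/(1 + 3.3223) = 0.2314
Tt-93: 23.14%, Tt-95: 76.86%.

76.86%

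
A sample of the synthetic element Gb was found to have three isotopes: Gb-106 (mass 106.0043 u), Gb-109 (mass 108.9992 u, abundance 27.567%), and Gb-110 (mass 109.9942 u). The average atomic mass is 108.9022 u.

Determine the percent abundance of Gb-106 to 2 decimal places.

20.49%

The remaining 72.433% is split between Gb-106 (fraction x) and Gb-110 (fraction 0.72433 − x).
Substituting: 106.0043x + 109.9942(0.72433 − x) = 78.854390536
(106.0043 − 109.9942)x = -0.81770835  ⇒  x = 0.20494, y = 0.51939
Gb-106: 20.49%, Gb-110: 51.94%.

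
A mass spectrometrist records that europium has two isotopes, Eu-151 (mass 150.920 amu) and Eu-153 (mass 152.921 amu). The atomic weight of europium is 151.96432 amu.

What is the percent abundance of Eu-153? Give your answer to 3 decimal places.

52.190%

With x = fraction of Eu-151 (so Eu-153 is 1 − x):
150.920·x + 152.921·(1 − x) = 151.96432
(150.920 − 152.921)·x = 151.96432 − 152.921
x = -0.95668 / -2.001 = 0.47810 → 47.810% Eu-151, 52.190% Eu-153.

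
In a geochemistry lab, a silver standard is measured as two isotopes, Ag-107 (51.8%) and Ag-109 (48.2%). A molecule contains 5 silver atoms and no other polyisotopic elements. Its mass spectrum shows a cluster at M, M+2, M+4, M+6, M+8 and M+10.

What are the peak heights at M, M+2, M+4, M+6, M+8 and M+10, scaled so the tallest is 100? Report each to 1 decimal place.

The 5 Ag atoms are independent, so intensities follow the terms of (0.518 + 0.482)^5.
P(M) = 0.518^5 = 0.037295
P(M+2) = 5 × 0.518^4 × 0.482^1 = 0.173515
P(M+4) = 10 × 0.518^3 × 0.482^2 = 0.322911
P(M+6) = 10 × 0.518^2 × 0.482^3 = 0.300470
P(M+8) = 5 × 0.518^1 × 0.482^4 = 0.139794
P(M+10) = 0.482^5 = 0.026016
The M+4 peak is largest (0.322911); scaling to 100 gives 11.5 : 53.7 : 100.0 : 93.1 : 43.3 : 8.1.

11.5 : 53.7 : 100.0 : 93.1 : 43.3 : 8.1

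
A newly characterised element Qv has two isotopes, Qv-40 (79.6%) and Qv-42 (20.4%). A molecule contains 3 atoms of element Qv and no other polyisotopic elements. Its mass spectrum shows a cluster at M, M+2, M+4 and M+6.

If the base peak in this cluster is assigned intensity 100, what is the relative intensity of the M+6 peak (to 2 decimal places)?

(0.796 + 0.204)^3 gives M 0.5044, M+2 0.3878, M+4 0.0994, M+6 0.0085; the largest is M.
P(M) = C(3,0) × 0.796^3 × 0.204^0 = 1 × 0.50435834 × 1.0000 = 0.504358 (base)
P(M+6) = C(3,3) × 0.796^0 × 0.204^3 = 1 × 1.0000 × 0.00848966 = 0.008490
Relative intensity = 0.008490 / 0.504358 × 100 = 1.68

1.68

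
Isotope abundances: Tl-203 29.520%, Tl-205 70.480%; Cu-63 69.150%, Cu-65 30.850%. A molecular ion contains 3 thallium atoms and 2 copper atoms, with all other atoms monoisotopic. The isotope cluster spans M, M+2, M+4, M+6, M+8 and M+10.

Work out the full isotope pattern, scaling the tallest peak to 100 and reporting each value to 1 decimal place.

Thallium pattern (n=3): 0.02572463 : 0.18425524 : 0.43991564 : 0.35010449
Copper pattern (n=2): 0.47817225 : 0.4266555 : 0.09517225
Convolve the two distributions (both contribute in 2-u steps):
  M: 0.02572463×0.47817225 = 0.012301
  M+2: 0.02572463×0.4266555 + 0.18425524×0.47817225 = 0.099081
  M+4: 0.02572463×0.09517225 + 0.18425524×0.4266555 + 0.43991564×0.47817225 = 0.291417
  M+6: 0.18425524×0.09517225 + 0.43991564×0.4266555 + 0.35010449×0.47817225 = 0.372639
  M+8: 0.43991564×0.09517225 + 0.35010449×0.4266555 = 0.191242
  M+10: 0.35010449×0.09517225 = 0.033320
Scale to base peak (0.372639) = 100: 3.3 : 26.6 : 78.2 : 100.0 : 51.3 : 8.9

3.3 : 26.6 : 78.2 : 100.0 : 51.3 : 8.9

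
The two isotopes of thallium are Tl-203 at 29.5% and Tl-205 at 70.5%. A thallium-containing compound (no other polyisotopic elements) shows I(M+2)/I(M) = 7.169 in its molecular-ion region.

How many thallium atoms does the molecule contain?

For n independent Tl atoms, I(M+2)/I(M) = n · (abundance Tl-205) / (abundance Tl-203) = n · 0.705/0.295.
n = 7.169 × 0.295/0.705 = 3.00 ≈ 3

3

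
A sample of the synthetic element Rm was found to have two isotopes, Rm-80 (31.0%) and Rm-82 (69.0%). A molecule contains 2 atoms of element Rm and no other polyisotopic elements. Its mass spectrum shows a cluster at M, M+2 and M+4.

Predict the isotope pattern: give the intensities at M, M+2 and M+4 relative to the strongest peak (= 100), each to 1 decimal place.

Each Rm atom is independently Rm-80 (p = 0.310) or Rm-82 (q = 0.690); the cluster is the binomial expansion (p + q)^2.
P(M) = 0.310^2 = 0.096100
P(M+2) = 2 × 0.310^1 × 0.690^1 = 0.427800
P(M+4) = 0.690^2 = 0.476100
The M+4 peak is largest (0.476100); scaling to 100 gives 20.2 : 89.9 : 100.0.

20.2 : 89.9 : 100.0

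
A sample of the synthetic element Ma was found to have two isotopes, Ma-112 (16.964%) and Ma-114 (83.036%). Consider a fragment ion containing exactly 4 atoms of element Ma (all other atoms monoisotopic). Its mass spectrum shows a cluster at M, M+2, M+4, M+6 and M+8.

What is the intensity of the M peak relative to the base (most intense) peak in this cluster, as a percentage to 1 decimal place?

0.2%

Term probabilities: M 0.0008, M+2 0.0162, M+4 0.1191, M+6 0.3885, M+8 0.4754. Base peak = M+8.
P(M+8) = C(4,4) × 0.16964^0 × 0.83036^4 = 1 × 1.0000 × 0.47540712 = 0.475407 (base)
P(M) = C(4,0) × 0.16964^4 × 0.83036^0 = 1 × 0.00082816 × 1.0000 = 0.000828
Relative intensity = 0.000828 / 0.475407 × 100 = 0.2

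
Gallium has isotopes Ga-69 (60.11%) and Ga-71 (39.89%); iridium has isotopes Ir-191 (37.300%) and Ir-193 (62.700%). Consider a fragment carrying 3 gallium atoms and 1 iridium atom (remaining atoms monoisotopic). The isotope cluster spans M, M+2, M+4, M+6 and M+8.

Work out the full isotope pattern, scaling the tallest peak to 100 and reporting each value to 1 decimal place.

21.4 : 78.7 : 100.0 : 53.8 : 10.5

Gallium pattern (n=3): 0.21719018 : 0.43239309 : 0.28694328 : 0.06347345
Iridium pattern (n=1): 0.3730 : 0.6270
Convolve the two distributions (both contribute in 2-u steps):
  M: 0.21719018×0.3730 = 0.081012
  M+2: 0.21719018×0.6270 + 0.43239309×0.3730 = 0.297461
  M+4: 0.43239309×0.6270 + 0.28694328×0.3730 = 0.378140
  M+6: 0.28694328×0.6270 + 0.06347345×0.3730 = 0.203589
  M+8: 0.06347345×0.6270 = 0.039798
Scale to base peak (0.378140) = 100: 21.4 : 78.7 : 100.0 : 53.8 : 10.5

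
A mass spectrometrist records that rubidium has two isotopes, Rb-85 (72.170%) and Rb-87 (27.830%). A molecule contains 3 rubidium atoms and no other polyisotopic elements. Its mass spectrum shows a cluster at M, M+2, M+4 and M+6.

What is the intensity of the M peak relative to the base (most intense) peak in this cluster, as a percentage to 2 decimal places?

86.44%

Binomial terms of (0.72170 + 0.27830)^3: M 0.3759, M+2 0.4349, M+4 0.1677, M+6 0.0216 → M+2 is the base peak.
P(M+2) = C(3,1) × 0.72170^2 × 0.27830^1 = 3 × 0.52085089 × 0.2783 = 0.434858 (base)
P(M) = C(3,0) × 0.72170^3 × 0.27830^0 = 1 × 0.37589809 × 1.0000 = 0.375898
Relative intensity = 0.375898 / 0.434858 × 100 = 86.44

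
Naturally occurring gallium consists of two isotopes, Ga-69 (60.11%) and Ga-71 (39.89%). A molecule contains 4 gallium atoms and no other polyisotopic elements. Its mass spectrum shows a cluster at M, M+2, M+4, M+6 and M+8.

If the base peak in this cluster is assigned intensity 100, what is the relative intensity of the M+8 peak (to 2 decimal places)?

(0.6011 + 0.3989)^4 gives M 0.1306, M+2 0.3465, M+4 0.3450, M+6 0.1526, M+8 0.0253; the largest is M+2.
P(M+2) = C(4,1) × 0.6011^3 × 0.3989^1 = 4 × 0.21719018 × 0.3989 = 0.346549 (base)
P(M+8) = C(4,4) × 0.6011^0 × 0.3989^4 = 1 × 1.0000 × 0.02531956 = 0.025320
Relative intensity = 0.025320 / 0.346549 × 100 = 7.31

7.31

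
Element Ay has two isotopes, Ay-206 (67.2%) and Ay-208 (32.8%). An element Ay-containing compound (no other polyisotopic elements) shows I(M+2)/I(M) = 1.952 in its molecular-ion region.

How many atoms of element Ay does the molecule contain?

4

The M+2/M ratio from n Ay atoms is n · q/p = n · 0.328/0.672.
n = 1.952 × 0.672/0.328 = 4.00 ≈ 4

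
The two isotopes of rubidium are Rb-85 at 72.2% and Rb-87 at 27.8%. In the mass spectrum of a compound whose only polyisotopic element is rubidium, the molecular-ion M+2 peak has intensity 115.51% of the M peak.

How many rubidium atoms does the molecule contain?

The M+2/M ratio from n Rb atoms is n · q/p = n · 0.278/0.722.
n = 1.1551 × 0.722/0.278 = 3.00 ≈ 3

3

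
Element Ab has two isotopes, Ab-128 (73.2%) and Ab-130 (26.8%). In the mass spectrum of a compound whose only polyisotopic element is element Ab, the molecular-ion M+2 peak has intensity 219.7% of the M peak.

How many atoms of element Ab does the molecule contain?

6

The M+2/M ratio from n Ab atoms is n · q/p = n · 0.268/0.732.
n = 2.197 × 0.732/0.268 = 6.00 ≈ 6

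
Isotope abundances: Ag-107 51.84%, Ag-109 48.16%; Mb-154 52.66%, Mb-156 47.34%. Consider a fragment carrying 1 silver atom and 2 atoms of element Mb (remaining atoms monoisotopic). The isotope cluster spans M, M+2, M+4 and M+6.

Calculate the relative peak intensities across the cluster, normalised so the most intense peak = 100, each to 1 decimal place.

36.7 : 100.0 : 90.9 : 27.5

Silver pattern (n=1): 0.5184 : 0.4816
Element Mb pattern (n=2): 0.27730756 : 0.49858488 : 0.22410756
Convolve the two distributions (both contribute in 2-u steps):
  M: 0.5184×0.27730756 = 0.143756
  M+2: 0.5184×0.49858488 + 0.4816×0.27730756 = 0.392018
  M+4: 0.5184×0.22410756 + 0.4816×0.49858488 = 0.356296
  M+6: 0.4816×0.22410756 = 0.107930
Scale to base peak (0.392018) = 100: 36.7 : 100.0 : 90.9 : 27.5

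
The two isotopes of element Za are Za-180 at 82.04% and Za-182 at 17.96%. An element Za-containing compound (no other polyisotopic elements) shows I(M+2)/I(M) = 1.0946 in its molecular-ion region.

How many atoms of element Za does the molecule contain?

5

The M+2/M ratio from n Za atoms is n · q/p = n · 0.1796/0.8204.
n = 1.0946 × 0.8204/0.1796 = 5.00 ≈ 5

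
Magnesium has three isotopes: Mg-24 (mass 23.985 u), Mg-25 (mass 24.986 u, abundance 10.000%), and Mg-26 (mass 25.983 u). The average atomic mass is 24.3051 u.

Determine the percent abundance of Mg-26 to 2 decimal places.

The remaining 90.000% is split between Mg-24 (fraction x) and Mg-26 (fraction 0.90000 − x).
Substituting: 23.985x + 25.983(0.90000 − x) = 21.8065
(23.985 − 25.983)x = -1.5782  ⇒  x = 0.78989, y = 0.11011
Mg-24: 78.99%, Mg-26: 11.01%.

11.01%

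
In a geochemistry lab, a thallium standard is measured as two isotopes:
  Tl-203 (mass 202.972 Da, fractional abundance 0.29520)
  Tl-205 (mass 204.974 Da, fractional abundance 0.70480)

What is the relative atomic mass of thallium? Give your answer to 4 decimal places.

Weight each isotope mass by its fractional abundance: 0.29520 × 202.972 + 0.70480 × 204.974
= 59.91733 + 144.46568 = 204.38301 Da

204.3830 Da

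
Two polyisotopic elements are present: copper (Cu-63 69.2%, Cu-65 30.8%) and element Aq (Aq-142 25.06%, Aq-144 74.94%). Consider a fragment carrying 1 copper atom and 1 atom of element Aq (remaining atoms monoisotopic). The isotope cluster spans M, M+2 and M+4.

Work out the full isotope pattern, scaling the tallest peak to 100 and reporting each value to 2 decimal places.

Copper pattern (n=1): 0.6920 : 0.3080
Element Aq pattern (n=1): 0.2506 : 0.7494
Convolve the two distributions (both contribute in 2-u steps):
  M: 0.6920×0.2506 = 0.173415
  M+2: 0.6920×0.7494 + 0.3080×0.2506 = 0.595770
  M+4: 0.3080×0.7494 = 0.230815
Scale to base peak (0.595770) = 100: 29.11 : 100.00 : 38.74

29.11 : 100.00 : 38.74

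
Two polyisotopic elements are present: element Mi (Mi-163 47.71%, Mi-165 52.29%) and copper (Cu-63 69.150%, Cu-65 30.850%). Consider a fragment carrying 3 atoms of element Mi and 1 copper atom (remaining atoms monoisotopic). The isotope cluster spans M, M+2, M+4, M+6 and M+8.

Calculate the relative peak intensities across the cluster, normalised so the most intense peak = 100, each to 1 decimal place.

19.7 : 73.6 : 100.0 : 57.7 : 11.6

Element Mi pattern (n=3): 0.10859961 : 0.35707441 : 0.39135236 : 0.14297362
Copper pattern (n=1): 0.6915 : 0.3085
Convolve the two distributions (both contribute in 2-u steps):
  M: 0.10859961×0.6915 = 0.075097
  M+2: 0.10859961×0.3085 + 0.35707441×0.6915 = 0.280420
  M+4: 0.35707441×0.3085 + 0.39135236×0.6915 = 0.380778
  M+6: 0.39135236×0.3085 + 0.14297362×0.6915 = 0.219598
  M+8: 0.14297362×0.3085 = 0.044107
Scale to base peak (0.380778) = 100: 19.7 : 73.6 : 100.0 : 57.7 : 11.6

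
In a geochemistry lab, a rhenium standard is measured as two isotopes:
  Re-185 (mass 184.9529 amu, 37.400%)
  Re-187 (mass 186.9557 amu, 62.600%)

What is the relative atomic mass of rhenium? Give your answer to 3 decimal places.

186.207 amu

Weight each isotope mass by its fractional abundance: 0.37400 × 184.9529 + 0.62600 × 186.9557
= 69.17238 + 117.03427 = 186.20665 amu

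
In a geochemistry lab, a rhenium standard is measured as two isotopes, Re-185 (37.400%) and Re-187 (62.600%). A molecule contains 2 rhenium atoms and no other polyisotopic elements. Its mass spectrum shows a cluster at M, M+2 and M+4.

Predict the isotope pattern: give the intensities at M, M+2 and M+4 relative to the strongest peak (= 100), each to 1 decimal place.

Expanding (0.37400 + 0.62600)^2:
P(M) = 0.37400^2 = 0.139876
P(M+2) = 2 × 0.37400^1 × 0.62600^1 = 0.468248
P(M+4) = 0.62600^2 = 0.391876
The M+2 peak is largest (0.468248); scaling to 100 gives 29.9 : 100.0 : 83.7.

29.9 : 100.0 : 83.7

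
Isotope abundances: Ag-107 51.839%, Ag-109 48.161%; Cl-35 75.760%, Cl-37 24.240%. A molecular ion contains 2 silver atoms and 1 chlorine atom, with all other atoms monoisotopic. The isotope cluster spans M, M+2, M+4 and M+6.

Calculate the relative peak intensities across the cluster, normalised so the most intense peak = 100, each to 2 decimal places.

45.91 : 100.00 : 66.92 : 12.68

Silver pattern (n=2): 0.26872819 : 0.49932362 : 0.23194819
Chlorine pattern (n=1): 0.7576 : 0.2424
Convolve the two distributions (both contribute in 2-u steps):
  M: 0.26872819×0.7576 = 0.203588
  M+2: 0.26872819×0.2424 + 0.49932362×0.7576 = 0.443427
  M+4: 0.49932362×0.2424 + 0.23194819×0.7576 = 0.296760
  M+6: 0.23194819×0.2424 = 0.056224
Scale to base peak (0.443427) = 100: 45.91 : 100.00 : 66.92 : 12.68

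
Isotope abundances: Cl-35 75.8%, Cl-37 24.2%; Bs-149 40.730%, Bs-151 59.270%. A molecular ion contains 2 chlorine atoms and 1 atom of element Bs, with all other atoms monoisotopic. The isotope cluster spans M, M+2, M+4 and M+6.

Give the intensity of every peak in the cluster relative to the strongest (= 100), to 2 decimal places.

47.76 : 100.00 : 49.25 : 7.08

Chlorine pattern (n=2): 0.574564 : 0.366872 : 0.058564
Element Bs pattern (n=1): 0.4073 : 0.5927
Convolve the two distributions (both contribute in 2-u steps):
  M: 0.574564×0.4073 = 0.234020
  M+2: 0.574564×0.5927 + 0.366872×0.4073 = 0.489971
  M+4: 0.366872×0.5927 + 0.058564×0.4073 = 0.241298
  M+6: 0.058564×0.5927 = 0.034711
Scale to base peak (0.489971) = 100: 47.76 : 100.00 : 49.25 : 7.08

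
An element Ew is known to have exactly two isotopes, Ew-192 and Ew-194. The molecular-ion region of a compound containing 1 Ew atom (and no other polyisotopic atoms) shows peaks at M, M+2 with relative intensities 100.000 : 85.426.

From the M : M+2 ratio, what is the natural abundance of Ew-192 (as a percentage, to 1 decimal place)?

53.9%

If p is the fraction of Ew that is Ew-192, then I(M+2)/I(M) = [C(1,1)·p^0·(1−p)] / p^1 = 1·(1−p)/p = 85.426/100.000 = 0.8543
(1−p)/p = 0.8543/1 = 0.8543  ⇒  p = 1/(1 + 0.8543) = 0.5393
Ew-192: 53.9%, Ew-194: 46.1%.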